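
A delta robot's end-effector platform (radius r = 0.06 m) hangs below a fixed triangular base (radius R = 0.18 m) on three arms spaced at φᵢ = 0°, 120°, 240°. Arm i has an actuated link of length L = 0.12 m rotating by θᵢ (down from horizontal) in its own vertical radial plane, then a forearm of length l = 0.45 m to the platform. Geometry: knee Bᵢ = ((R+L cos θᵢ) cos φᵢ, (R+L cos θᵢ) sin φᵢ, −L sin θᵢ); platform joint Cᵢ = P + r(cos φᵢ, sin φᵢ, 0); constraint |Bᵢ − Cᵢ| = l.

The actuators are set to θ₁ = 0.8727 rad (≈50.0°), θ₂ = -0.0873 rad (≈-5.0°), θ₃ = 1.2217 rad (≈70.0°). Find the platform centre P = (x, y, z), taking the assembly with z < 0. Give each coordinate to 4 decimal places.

centre 1 = (0.1971·cos0.0°, 0.1971·sin0.0°, -0.0919) = (0.1971, 0.0000, -0.0919)
φ2=120.0°: virtual centre (-0.1198, 0.2075, 0.0105), radius l
φ3=240.0°: virtual centre (-0.0805, -0.1395, -0.1128), radius l
|centre ₂|²−|centre ₁|² = 0.0102;  |centre ₃|²−|centre ₁|² = -0.0087
[-0.6338 0.4149 0.2048]·P = 0.0102;  [-0.5553 -0.2789 -0.0417]·P = -0.0087
Cramer: x(z) = 0.0019+0.0978z;  y(z) = 0.0274-0.3441z
sphere 1 gives Az²+Bz+C=0 with A=1.1280, B=0.1268, C=-0.1552;  B²−4AC=0.7162;  roots -0.4313, 0.3189;  negative root z = -0.4313
x = -0.0403, y = 0.1758

(-0.0403, 0.1758, -0.4313)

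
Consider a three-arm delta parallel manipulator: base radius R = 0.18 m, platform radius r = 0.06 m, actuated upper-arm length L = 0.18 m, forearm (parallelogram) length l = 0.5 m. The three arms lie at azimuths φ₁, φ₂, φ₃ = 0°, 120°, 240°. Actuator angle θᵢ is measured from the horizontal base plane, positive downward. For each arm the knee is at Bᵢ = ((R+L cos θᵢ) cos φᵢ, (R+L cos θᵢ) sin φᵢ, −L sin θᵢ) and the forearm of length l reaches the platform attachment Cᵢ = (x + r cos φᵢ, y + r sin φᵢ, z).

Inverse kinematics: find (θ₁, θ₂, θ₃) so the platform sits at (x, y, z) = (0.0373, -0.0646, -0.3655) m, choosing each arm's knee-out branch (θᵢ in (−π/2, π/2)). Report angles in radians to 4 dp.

θ₁ = -0.3492, θ₂ = 0.1745, θ₃ = -0.3492

rotate P by −φ1: (0.0373, -0.0646, -0.3655)
  A=0.0827, B=-0.3655, C=(l²−L²−A²−y'²−z²)/(2L)=0.2028
  θ1 = atan2(B,A) + arccos(C/0.3747) = -0.3492
φ2=120.0° → target in arm frame (-0.0746, 0.0000)
  A=0.1946, B=-0.3655, C=(l²−L²−A²−y'²−z²)/(2L)=0.1282
  √(A²+B²)=0.4141;  θ2 = -1.0816+1.2561 ≈ 0.1745
arm 3 (φ=240.0°): x'=0.0373, y'=0.0646
  e−x'=0.0827;  (l²−L²−(e−x')²−y'²−z²)/2L = 0.2028
  γ=atan2(-0.3655,0.0827)=-1.3483;  ψ=arccos(0.5411)=0.9991;  θ3=γ+ψ≈-0.3492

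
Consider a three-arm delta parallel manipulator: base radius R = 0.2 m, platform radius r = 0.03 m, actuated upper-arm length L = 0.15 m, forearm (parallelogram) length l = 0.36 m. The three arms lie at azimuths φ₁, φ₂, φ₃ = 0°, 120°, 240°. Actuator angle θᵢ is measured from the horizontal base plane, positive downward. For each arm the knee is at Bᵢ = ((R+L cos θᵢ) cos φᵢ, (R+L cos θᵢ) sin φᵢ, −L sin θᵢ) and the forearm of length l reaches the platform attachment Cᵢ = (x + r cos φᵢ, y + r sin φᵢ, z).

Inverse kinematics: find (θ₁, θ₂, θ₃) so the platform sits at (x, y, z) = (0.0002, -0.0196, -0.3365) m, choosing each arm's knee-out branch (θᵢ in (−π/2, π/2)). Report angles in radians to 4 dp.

θ₁ = 0.7853, θ₂ = 0.8723, θ₃ = 0.6979

arm 1 (φ=0.0°): x'=0.0002, y'=-0.0196
  e−x'=0.1698;  (l²−L²−(e−x')²−y'²−z²)/2L = -0.1178
  √(A²+B²)=0.3769;  θ1 = -1.1035+1.8887 ≈ 0.7853
rotate P by −φ2: (-0.0171, 0.0096, -0.3365)
  A=0.1871, B=-0.3365, C=(l²−L²−A²−y'²−z²)/(2L)=-0.1374
  θ2 = atan2(B,A) + arccos(C/0.3850) = 0.8723
rotate P by −φ3: (0.0169, 0.0100, -0.3365)
  A=0.1531, B=-0.3365, C=(l²−L²−A²−y'²−z²)/(2L)=-0.0989
  γ=atan2(-0.3365,0.1531)=-1.1437;  ψ=arccos(-0.2676)=1.8417;  θ3=γ+ψ≈0.6979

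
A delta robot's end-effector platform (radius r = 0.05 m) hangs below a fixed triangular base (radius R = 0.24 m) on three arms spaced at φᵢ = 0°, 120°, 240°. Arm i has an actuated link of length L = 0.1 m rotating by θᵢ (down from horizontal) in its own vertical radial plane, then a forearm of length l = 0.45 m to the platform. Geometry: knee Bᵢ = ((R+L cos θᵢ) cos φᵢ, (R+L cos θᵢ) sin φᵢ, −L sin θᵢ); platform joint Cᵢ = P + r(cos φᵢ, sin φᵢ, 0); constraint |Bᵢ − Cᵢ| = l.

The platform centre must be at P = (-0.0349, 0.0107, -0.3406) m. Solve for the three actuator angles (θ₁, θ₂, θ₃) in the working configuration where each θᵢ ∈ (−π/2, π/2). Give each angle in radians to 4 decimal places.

rotate P by −φ1: (-0.0349, 0.0107, -0.3406)
  A=0.2249, B=-0.3406, C=(l²−L²−A²−y'²−z²)/(2L)=0.1290
  θ1 = atan2(B,A) + arccos(C/0.4082) = 0.2621
rotate P by −φ2: (0.0267, 0.0249, -0.3406)
  A=0.1633, B=-0.3406, C=(l²−L²−A²−y'²−z²)/(2L)=0.2461
  θ2 = atan2(B,A) + arccos(C/0.3777) = -0.2624
φ3=240.0° → target in arm frame (0.0082, -0.0356)
  A=0.1818, B=-0.3406, C=(l²−L²−A²−y'²−z²)/(2L)=0.2108
  θ3 = atan2(B,A) + arccos(C/0.3861) = -0.0874

θ₁ = 0.2621, θ₂ = -0.2624, θ₃ = -0.0874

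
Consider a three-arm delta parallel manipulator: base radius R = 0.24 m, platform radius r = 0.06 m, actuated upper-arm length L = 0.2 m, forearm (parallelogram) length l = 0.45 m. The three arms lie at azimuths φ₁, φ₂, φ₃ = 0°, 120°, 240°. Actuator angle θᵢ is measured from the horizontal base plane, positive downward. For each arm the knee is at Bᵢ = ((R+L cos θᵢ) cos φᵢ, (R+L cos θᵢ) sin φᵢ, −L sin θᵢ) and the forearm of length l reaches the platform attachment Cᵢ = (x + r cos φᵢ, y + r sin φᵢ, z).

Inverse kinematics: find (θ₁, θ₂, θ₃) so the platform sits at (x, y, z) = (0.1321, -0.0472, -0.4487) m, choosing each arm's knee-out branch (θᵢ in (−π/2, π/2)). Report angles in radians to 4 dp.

φ1=0.0° → target in arm frame (0.1321, -0.0472)
  e−x'=0.0479;  (l²−L²−(e−x')²−y'²−z²)/2L = -0.1084
  θ1 = atan2(B,A) + arccos(C/0.4512) = 0.3489
rotate P by −φ2: (-0.1069, -0.0908, -0.4487)
  A=0.2869, B=-0.4487, C=(l²−L²−A²−y'²−z²)/(2L)=-0.3235
  θ2 = atan2(B,A) + arccos(C/0.5326) = 1.2217
rotate P by −φ3: (-0.0252, 0.1380, -0.4487)
  A=0.2052, B=-0.4487, C=(l²−L²−A²−y'²−z²)/(2L)=-0.2499
  γ=atan2(-0.4487,0.2052)=-1.1419;  ψ=arccos(-0.5066)=2.1020;  θ3=γ+ψ≈0.9601

θ₁ = 0.3489, θ₂ = 1.2217, θ₃ = 0.9601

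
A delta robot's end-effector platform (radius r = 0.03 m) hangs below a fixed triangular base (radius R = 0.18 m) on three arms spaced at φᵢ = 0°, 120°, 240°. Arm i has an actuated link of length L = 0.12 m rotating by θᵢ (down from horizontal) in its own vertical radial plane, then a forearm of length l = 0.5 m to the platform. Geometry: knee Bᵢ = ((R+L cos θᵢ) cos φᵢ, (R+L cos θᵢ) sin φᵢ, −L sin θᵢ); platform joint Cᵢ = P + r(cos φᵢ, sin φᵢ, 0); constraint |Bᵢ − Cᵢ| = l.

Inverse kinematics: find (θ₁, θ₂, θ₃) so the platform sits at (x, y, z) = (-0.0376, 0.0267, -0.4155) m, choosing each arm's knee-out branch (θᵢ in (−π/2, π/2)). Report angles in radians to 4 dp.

θ₁ = 0.1743, θ₂ = -0.2623, θ₃ = 0.0000

rotate P by −φ1: (-0.0376, 0.0267, -0.4155)
  A=0.1876, B=-0.4155, C=(l²−L²−A²−y'²−z²)/(2L)=0.1127
  θ1 = atan2(B,A) + arccos(C/0.4559) = 0.1743
arm 2 (φ=120.0°): x'=0.0419, y'=0.0192
  A cos θ + B sin θ = C:  0.1081·cos θ + -0.4155·sin θ = 0.2121
  θ2 = atan2(B,A) + arccos(C/0.4293) = -0.2623
arm 3 (φ=240.0°): x'=-0.0043, y'=-0.0459
  A=0.1543, B=-0.4155, C=(l²−L²−A²−y'²−z²)/(2L)=0.1543
  γ=atan2(-0.4155,0.1543)=-1.2152;  ψ=arccos(0.3482)=1.2152;  θ3=γ+ψ≈0.0000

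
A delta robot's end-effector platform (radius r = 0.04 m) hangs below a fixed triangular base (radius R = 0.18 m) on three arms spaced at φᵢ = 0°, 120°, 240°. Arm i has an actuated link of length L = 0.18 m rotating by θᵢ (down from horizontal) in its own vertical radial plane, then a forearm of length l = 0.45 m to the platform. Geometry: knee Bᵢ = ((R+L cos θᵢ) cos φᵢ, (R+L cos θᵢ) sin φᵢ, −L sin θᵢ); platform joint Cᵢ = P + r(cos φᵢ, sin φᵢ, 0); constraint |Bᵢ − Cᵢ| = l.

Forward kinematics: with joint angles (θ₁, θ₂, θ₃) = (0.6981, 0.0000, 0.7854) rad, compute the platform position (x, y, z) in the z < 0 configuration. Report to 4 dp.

(-0.0486, 0.1131, -0.4040)

O1 = (0.2779·cos0.0°, 0.2779·sin0.0°, -0.1157) = (0.2779, 0.0000, -0.1157)
arm 2 at φ=120.0°: ρ2 = 0.3200;  O2 = (-0.1600, 0.2771, 0.0000)
O3 = (0.2673·cos240.0°, 0.2673·sin240.0°, -0.1273) = (-0.1336, -0.2315, -0.1273)
subtract pairs → two planes through P
linear system: -0.8758x+0.5543y = 0.0118−0.2314z; -0.8231x+-0.4629y = -0.0030−-0.0232z
Cramer: x(z) = -0.0044+0.1094z;  y(z) = 0.0143-0.2446z
sphere 1 gives Az²+Bz+C=0 with A=1.0718, B=0.1626, C=-0.1092;  B²−4AC=0.4946;  roots -0.4040, 0.2522;  negative root z = -0.4040
x = -0.0486, y = 0.1131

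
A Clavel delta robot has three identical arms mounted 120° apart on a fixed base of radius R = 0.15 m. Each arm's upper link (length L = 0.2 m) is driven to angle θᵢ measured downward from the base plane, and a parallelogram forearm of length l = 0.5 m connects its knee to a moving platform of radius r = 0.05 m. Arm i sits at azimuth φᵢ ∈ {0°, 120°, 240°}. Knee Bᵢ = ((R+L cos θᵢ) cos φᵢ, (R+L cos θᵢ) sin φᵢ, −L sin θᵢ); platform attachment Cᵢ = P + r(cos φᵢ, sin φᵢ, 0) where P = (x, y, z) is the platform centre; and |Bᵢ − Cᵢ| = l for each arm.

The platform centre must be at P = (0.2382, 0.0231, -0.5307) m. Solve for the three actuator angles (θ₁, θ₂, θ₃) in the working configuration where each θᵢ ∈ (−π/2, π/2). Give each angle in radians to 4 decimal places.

rotate P by −φ1: (0.2382, 0.0231, -0.5307)
  A cos θ + B sin θ = C:  -0.1382·cos θ + -0.5307·sin θ = -0.2282
  γ=atan2(-0.5307,-0.1382)=-1.8255;  ψ=arccos(-0.4161)=1.9999;  θ1=γ+ψ≈0.1744
arm 2 (φ=120.0°): x'=-0.0991, y'=-0.2178
  A=0.1991, B=-0.5307, C=(l²−L²−A²−y'²−z²)/(2L)=-0.3968
  θ2 = atan2(B,A) + arccos(C/0.5668) = 1.1345
rotate P by −φ3: (-0.1391, 0.1947, -0.5307)
  e−x'=0.2391;  (l²−L²−(e−x')²−y'²−z²)/2L = -0.4168
  √(A²+B²)=0.5821;  θ3 = -1.1475+2.3690 ≈ 1.2215

θ₁ = 0.1744, θ₂ = 1.1345, θ₃ = 1.2215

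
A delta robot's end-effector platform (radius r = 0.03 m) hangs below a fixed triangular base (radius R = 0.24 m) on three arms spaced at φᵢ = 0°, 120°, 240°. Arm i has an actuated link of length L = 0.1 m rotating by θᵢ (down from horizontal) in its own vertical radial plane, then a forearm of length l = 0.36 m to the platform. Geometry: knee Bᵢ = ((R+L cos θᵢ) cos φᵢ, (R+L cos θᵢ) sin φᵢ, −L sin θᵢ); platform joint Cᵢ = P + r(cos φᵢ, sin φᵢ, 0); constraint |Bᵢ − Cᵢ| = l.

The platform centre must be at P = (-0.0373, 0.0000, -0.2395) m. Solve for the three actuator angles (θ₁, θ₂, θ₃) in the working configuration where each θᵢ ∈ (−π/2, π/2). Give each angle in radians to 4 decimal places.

arm 1 (φ=0.0°): x'=-0.0373, y'=0.0000
  e−x'=0.2473;  (l²−L²−(e−x')²−y'²−z²)/2L = 0.0054
  θ1 = atan2(B,A) + arccos(C/0.3443) = 0.7857
arm 2 (φ=120.0°): x'=0.0186, y'=0.0323
  e−x'=0.1913;  (l²−L²−(e−x')²−y'²−z²)/2L = 0.1229
  √(A²+B²)=0.3066;  θ2 = -0.8967+1.1583 ≈ 0.2616
arm 3 (φ=240.0°): x'=0.0187, y'=-0.0323
  e−x'=0.1913;  (l²−L²−(e−x')²−y'²−z²)/2L = 0.1229
  θ3 = atan2(B,A) + arccos(C/0.3066) = 0.2616

θ₁ = 0.7857, θ₂ = 0.2616, θ₃ = 0.2616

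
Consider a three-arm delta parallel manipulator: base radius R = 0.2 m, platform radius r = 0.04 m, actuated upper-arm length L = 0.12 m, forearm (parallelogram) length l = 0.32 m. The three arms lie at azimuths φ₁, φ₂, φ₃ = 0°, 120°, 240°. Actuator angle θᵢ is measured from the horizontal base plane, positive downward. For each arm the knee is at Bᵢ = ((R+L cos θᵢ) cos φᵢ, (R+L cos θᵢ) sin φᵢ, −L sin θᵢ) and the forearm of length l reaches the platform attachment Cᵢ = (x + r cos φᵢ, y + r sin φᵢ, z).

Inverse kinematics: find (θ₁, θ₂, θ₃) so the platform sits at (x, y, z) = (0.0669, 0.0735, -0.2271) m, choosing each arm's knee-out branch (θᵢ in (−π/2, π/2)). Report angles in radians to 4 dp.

rotate P by −φ1: (0.0669, 0.0735, -0.2271)
  A=0.0931, B=-0.2271, C=(l²−L²−A²−y'²−z²)/(2L)=0.0931
  θ1 = atan2(B,A) + arccos(C/0.2454) = -0.0002
φ2=120.0° → target in arm frame (0.0302, -0.0947)
  A=0.1298, B=-0.2271, C=(l²−L²−A²−y'²−z²)/(2L)=0.0442
  θ2 = atan2(B,A) + arccos(C/0.2616) = 0.3494
arm 3 (φ=240.0°): x'=-0.0971, y'=0.0212
  A=0.2571, B=-0.2271, C=(l²−L²−A²−y'²−z²)/(2L)=-0.1255
  √(A²+B²)=0.3430;  θ3 = -0.7235+1.9454 ≈ 1.2219

θ₁ = -0.0002, θ₂ = 0.3494, θ₃ = 1.2219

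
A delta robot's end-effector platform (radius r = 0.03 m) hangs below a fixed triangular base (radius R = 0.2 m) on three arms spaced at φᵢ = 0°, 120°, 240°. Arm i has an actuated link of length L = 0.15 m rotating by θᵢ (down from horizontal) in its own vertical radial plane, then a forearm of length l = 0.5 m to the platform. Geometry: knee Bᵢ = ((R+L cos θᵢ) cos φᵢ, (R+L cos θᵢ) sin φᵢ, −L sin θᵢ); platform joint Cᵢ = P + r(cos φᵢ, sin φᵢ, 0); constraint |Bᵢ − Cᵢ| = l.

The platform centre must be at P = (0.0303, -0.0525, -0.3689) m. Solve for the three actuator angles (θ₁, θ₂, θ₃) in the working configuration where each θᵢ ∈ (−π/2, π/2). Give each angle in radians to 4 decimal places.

φ1=0.0° → target in arm frame (0.0303, -0.0525)
  A=0.1397, B=-0.3689, C=(l²−L²−A²−y'²−z²)/(2L)=0.2305
  γ=atan2(-0.3689,0.1397)=-1.2088;  ψ=arccos(0.5843)=0.9468;  θ1=γ+ψ≈-0.2620
arm 2 (φ=120.0°): x'=-0.0606, y'=0.0000
  e−x'=0.2306;  (l²−L²−(e−x')²−y'²−z²)/2L = 0.1274
  γ=atan2(-0.3689,0.2306)=-1.0121;  ψ=arccos(0.2929)=1.2735;  θ2=γ+ψ≈0.2614
arm 3 (φ=240.0°): x'=0.0303, y'=0.0525
  A cos θ + B sin θ = C:  0.1397·cos θ + -0.3689·sin θ = 0.2305
  γ=atan2(-0.3689,0.1397)=-1.2088;  ψ=arccos(0.5843)=0.9468;  θ3=γ+ψ≈-0.2621

θ₁ = -0.2620, θ₂ = 0.2614, θ₃ = -0.2621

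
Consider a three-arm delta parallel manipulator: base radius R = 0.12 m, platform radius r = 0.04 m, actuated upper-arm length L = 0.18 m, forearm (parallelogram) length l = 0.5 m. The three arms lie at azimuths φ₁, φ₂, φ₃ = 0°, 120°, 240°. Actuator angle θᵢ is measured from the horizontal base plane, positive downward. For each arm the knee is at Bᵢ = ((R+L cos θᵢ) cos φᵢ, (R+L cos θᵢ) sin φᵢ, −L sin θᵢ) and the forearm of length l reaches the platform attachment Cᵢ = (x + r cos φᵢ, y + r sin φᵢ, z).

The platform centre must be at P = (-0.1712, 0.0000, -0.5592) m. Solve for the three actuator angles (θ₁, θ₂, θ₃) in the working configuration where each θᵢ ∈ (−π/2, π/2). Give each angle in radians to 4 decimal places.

rotate P by −φ1: (-0.1712, 0.0000, -0.5592)
  A cos θ + B sin θ = C:  0.2512·cos θ + -0.5592·sin θ = -0.4395
  √(A²+B²)=0.6130;  θ1 = -1.1486+2.3701 ≈ 1.2215
rotate P by −φ2: (0.0856, 0.1483, -0.5592)
  e−x'=-0.0056;  (l²−L²−(e−x')²−y'²−z²)/2L = -0.3253
  θ2 = atan2(B,A) + arccos(C/0.5592) = 0.6109
φ3=240.0° → target in arm frame (0.0856, -0.1483)
  e−x'=-0.0056;  (l²−L²−(e−x')²−y'²−z²)/2L = -0.3253
  θ3 = atan2(B,A) + arccos(C/0.5592) = 0.6109

θ₁ = 1.2215, θ₂ = 0.6109, θ₃ = 0.6109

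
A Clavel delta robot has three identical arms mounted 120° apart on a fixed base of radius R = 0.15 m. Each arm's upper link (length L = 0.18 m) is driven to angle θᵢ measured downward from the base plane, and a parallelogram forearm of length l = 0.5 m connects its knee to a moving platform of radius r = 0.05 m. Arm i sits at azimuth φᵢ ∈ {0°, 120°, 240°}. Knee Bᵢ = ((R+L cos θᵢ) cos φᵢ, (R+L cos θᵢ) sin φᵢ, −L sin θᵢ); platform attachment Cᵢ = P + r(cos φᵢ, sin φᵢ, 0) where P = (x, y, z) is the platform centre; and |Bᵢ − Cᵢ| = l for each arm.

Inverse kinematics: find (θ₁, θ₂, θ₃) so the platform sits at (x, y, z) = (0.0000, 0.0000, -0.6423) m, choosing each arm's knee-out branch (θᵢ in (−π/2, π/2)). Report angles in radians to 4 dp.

θ₁ = 1.2215, θ₂ = 1.2215, θ₃ = 1.2215

φ1=0.0° → target in arm frame (0.0000, 0.0000)
  A cos θ + B sin θ = C:  0.1000·cos θ + -0.6423·sin θ = -0.5693
  √(A²+B²)=0.6500;  θ1 = -1.4163+2.6379 ≈ 1.2215
rotate P by −φ2: (0.0000, 0.0000, -0.6423)
  A cos θ + B sin θ = C:  0.1000·cos θ + -0.6423·sin θ = -0.5693
  γ=atan2(-0.6423,0.1000)=-1.4163;  ψ=arccos(-0.8758)=2.6379;  θ2=γ+ψ≈1.2215
φ3=240.0° → target in arm frame (0.0000, 0.0000)
  A=0.1000, B=-0.6423, C=(l²−L²−A²−y'²−z²)/(2L)=-0.5693
  √(A²+B²)=0.6500;  θ3 = -1.4163+2.6379 ≈ 1.2215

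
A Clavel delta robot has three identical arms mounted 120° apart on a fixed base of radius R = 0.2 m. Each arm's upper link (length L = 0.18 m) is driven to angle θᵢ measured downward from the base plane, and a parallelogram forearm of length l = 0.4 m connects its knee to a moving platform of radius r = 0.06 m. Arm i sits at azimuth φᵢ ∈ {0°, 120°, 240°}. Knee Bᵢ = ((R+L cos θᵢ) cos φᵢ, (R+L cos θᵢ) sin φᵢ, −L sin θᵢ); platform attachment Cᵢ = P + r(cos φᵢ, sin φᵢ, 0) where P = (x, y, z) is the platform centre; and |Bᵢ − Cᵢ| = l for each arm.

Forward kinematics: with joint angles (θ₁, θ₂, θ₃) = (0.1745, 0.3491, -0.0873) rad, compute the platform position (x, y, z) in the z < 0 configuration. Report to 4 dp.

S1 = (0.3173·cos0.0°, 0.3173·sin0.0°, -0.0313) = (0.3173, 0.0000, -0.0313)
arm 2 at φ=120.0°: e+L cos θ2 = 0.3091;  S2 = (-0.1546, 0.2677, -0.0616)
arm 3 at φ=240.0°: e+L cos θ3 = 0.3193;  S3 = (-0.1597, -0.2765, 0.0157)
|S₂|²−|S₁|² = -0.0023;  |S₃|²−|S₁|² = 0.0006
linear system: -0.9437x+0.5355y = -0.0023−-0.0606z; -0.9538x+-0.5531y = 0.0006−0.0939z
det = 1.0327;  x = 0.0009+0.0162z,  y = -0.0026+0.1418z
quadratic in z: (1.0204)z²+(0.0515)z+(-0.0589)=0, √Δ=0.4932 → z ∈ {-0.2669, 0.2164}; z = -0.2669 (taking z<0)
x = -0.0034, y = -0.0405

(-0.0034, -0.0405, -0.2669)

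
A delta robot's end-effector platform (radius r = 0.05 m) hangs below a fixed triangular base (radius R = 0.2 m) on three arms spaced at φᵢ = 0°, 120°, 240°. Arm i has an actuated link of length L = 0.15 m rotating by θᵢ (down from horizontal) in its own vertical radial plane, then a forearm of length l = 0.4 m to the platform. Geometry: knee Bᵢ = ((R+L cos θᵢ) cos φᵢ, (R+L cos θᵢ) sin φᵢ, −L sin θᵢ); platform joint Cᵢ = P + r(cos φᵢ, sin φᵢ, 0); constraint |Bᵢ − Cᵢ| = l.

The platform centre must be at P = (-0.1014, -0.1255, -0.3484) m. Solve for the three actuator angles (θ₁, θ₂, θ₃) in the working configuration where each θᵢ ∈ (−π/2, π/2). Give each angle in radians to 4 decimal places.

arm 1 (φ=0.0°): x'=-0.1014, y'=-0.1255
  A cos θ + B sin θ = C:  0.2514·cos θ + -0.3484·sin θ = -0.2094
  √(A²+B²)=0.4296;  θ1 = -0.9457+2.0800 ≈ 1.1343
φ2=120.0° → target in arm frame (-0.0580, 0.1506)
  A cos θ + B sin θ = C:  0.2080·cos θ + -0.3484·sin θ = -0.1660
  θ2 = atan2(B,A) + arccos(C/0.4058) = 0.9598
φ3=240.0° → target in arm frame (0.1594, -0.0251)
  A cos θ + B sin θ = C:  -0.0094·cos θ + -0.3484·sin θ = 0.0513
  θ3 = atan2(B,A) + arccos(C/0.3485) = -0.1748

θ₁ = 1.1343, θ₂ = 0.9598, θ₃ = -0.1748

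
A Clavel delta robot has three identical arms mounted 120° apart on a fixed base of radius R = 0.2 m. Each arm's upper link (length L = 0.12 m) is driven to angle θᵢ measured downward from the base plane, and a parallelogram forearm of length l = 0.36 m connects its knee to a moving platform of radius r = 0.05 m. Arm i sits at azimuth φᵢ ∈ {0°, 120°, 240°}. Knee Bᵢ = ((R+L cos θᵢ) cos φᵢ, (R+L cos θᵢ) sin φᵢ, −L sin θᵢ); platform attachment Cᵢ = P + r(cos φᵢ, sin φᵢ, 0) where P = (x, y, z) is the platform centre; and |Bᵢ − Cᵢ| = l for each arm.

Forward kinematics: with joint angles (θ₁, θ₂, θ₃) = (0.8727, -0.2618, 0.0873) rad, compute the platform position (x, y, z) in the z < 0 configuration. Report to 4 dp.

arm 1 at φ=0.0°: (R−r)+L cos θ1 = 0.2271;  O1 = (0.2271, 0.0000, -0.0919)
arm 2 at φ=120.0°: (R−r)+L cos θ2 = 0.2659;  O2 = (-0.1330, 0.2303, 0.0311)
O3 = (0.2695·cos240.0°, 0.2695·sin240.0°, -0.0105) = (-0.1348, -0.2334, -0.0105)
eliminate P² terms by subtracting sphere 1 from 2 and 3
linear system: -0.7202x+0.4606y = 0.0116−0.2460z; -0.7238x+-0.4669y = 0.0127−0.1629z
det = 0.6696;  x = -0.0169+0.2836z,  y = -0.0011+-0.0907z
into |P−O₁|² = l²: 1.0886z² + 0.0457z + -0.0616 = 0;  Δ = 0.2704;  z = -0.2598 or 0.2178 → z<0 root = -0.2598
x = -0.0905, y = 0.0224

(-0.0905, 0.0224, -0.2598)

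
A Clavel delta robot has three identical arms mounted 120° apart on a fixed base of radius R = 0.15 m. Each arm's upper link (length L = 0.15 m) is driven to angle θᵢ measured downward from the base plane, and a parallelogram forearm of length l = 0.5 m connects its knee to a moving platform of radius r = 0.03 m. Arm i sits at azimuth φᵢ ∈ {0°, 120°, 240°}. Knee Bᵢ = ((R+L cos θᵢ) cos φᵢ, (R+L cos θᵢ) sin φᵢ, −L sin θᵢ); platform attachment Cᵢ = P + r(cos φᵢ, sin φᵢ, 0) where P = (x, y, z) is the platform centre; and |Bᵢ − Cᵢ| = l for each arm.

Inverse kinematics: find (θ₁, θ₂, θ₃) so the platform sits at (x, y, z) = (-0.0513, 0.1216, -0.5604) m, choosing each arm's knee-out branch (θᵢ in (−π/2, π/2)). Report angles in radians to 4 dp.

θ₁ = 1.1347, θ₂ = 0.5238, θ₃ = 1.2216

arm 1 (φ=0.0°): x'=-0.0513, y'=0.1216
  A=0.1713, B=-0.5604, C=(l²−L²−A²−y'²−z²)/(2L)=-0.4356
  √(A²+B²)=0.5860;  θ1 = -1.2741+2.4088 ≈ 1.1347
arm 2 (φ=120.0°): x'=0.1310, y'=-0.0164
  e−x'=-0.0110;  (l²−L²−(e−x')²−y'²−z²)/2L = -0.2898
  √(A²+B²)=0.5605;  θ2 = -1.5903+2.1142 ≈ 0.5238
arm 3 (φ=240.0°): x'=-0.0797, y'=-0.1052
  e−x'=0.1997;  (l²−L²−(e−x')²−y'²−z²)/2L = -0.4583
  √(A²+B²)=0.5949;  θ3 = -1.2285+2.4502 ≈ 1.2216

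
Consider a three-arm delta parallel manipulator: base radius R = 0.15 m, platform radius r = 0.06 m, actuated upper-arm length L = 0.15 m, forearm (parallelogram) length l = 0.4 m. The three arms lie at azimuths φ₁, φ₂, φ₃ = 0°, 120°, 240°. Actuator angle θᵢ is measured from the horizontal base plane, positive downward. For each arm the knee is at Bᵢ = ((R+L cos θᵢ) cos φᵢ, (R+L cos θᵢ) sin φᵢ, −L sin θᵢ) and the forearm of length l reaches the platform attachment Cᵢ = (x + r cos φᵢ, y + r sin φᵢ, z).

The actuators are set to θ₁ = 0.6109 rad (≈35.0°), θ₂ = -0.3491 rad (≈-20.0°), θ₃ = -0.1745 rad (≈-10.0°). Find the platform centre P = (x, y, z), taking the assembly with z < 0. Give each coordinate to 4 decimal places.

(-0.1213, 0.0185, -0.3051)

S1 = (0.2129·cos0.0°, 0.2129·sin0.0°, -0.0860) = (0.2129, 0.0000, -0.0860)
arm 2 at φ=120.0°: e+L cos θ2 = 0.2310;  S2 = (-0.1155, 0.2000, 0.0513)
arm 3 at φ=240.0°: e+L cos θ3 = 0.2377;  S3 = (-0.1189, -0.2059, 0.0260)
subtract pairs → two planes through P
plane₁₂: -0.6567x+0.4000y+0.2747z = 0.0033
det = 0.5358;  x = -0.0058+0.3785z,  y = -0.0015+-0.0654z
quadratic in z: (1.1475)z²+(0.0067)z+(-0.1048)=0, √Δ=0.6935 → z ∈ {-0.3051, 0.2992}; z = -0.3051 (taking z<0)
x = -0.1213, y = 0.0185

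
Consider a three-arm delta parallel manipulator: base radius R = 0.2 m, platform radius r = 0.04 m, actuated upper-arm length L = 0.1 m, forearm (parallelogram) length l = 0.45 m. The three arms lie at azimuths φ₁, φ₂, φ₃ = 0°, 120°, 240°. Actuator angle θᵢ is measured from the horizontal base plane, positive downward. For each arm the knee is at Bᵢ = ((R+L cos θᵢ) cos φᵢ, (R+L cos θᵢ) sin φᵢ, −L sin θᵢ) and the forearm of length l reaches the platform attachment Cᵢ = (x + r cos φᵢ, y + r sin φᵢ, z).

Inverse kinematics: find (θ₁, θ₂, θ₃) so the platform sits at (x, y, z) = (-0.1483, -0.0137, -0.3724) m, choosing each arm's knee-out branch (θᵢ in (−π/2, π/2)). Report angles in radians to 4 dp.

θ₁ = 1.1342, θ₂ = -0.0874, θ₃ = -0.2617

arm 1 (φ=0.0°): x'=-0.1483, y'=-0.0137
  A cos θ + B sin θ = C:  0.3083·cos θ + -0.3724·sin θ = -0.2071
  γ=atan2(-0.3724,0.3083)=-0.8793;  ψ=arccos(-0.4284)=2.0135;  θ1=γ+ψ≈1.1342
φ2=120.0° → target in arm frame (0.0623, 0.1353)
  A cos θ + B sin θ = C:  0.0977·cos θ + -0.3724·sin θ = 0.1298
  θ2 = atan2(B,A) + arccos(C/0.3850) = -0.0874
arm 3 (φ=240.0°): x'=0.0860, y'=-0.1216
  A cos θ + B sin θ = C:  0.0740·cos θ + -0.3724·sin θ = 0.1678
  γ=atan2(-0.3724,0.0740)=-1.3747;  ψ=arccos(0.4420)=1.1130;  θ3=γ+ψ≈-0.2617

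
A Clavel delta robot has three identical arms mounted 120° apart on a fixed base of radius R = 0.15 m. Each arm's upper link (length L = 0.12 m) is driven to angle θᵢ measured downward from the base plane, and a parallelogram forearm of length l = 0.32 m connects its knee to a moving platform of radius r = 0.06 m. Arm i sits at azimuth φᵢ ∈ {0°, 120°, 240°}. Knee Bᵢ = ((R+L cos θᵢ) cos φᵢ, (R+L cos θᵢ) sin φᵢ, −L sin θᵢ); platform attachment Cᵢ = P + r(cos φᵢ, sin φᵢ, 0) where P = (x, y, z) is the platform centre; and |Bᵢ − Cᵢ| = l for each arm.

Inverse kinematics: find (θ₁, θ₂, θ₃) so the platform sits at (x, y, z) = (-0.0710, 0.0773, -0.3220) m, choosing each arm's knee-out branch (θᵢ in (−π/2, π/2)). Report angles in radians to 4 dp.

φ1=0.0° → target in arm frame (-0.0710, 0.0773)
  A cos θ + B sin θ = C:  0.1610·cos θ + -0.3220·sin θ = -0.1983
  √(A²+B²)=0.3600;  θ1 = -1.1071+2.1540 ≈ 1.0468
rotate P by −φ2: (0.1024, 0.0228, -0.3220)
  A cos θ + B sin θ = C:  -0.0124·cos θ + -0.3220·sin θ = -0.0682
  θ2 = atan2(B,A) + arccos(C/0.3222) = 0.1745
rotate P by −φ3: (-0.0314, -0.1001, -0.3220)
  A cos θ + B sin θ = C:  0.1214·cos θ + -0.3220·sin θ = -0.1686
  √(A²+B²)=0.3441;  θ3 = -1.2101+2.0827 ≈ 0.8726

θ₁ = 1.0468, θ₂ = 0.1745, θ₃ = 0.8726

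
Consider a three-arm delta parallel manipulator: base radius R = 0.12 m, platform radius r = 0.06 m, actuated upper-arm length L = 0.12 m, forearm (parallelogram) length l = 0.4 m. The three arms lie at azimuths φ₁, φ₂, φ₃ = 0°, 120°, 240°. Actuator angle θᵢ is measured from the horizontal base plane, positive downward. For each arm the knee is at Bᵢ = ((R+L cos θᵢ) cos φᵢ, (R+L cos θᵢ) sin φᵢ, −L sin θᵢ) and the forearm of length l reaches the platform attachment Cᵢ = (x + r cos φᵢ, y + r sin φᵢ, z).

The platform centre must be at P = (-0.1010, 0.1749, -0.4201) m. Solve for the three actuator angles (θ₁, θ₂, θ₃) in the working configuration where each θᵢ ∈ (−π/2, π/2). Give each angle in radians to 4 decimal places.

θ₁ = 1.3091, θ₂ = 0.1743, θ₃ = 1.3090

arm 1 (φ=0.0°): x'=-0.1010, y'=0.1749
  e−x'=0.1610;  (l²−L²−(e−x')²−y'²−z²)/2L = -0.3641
  √(A²+B²)=0.4499;  θ1 = -1.2048+2.5139 ≈ 1.3091
rotate P by −φ2: (0.2020, 0.0000, -0.4201)
  A=-0.1420, B=-0.4201, C=(l²−L²−A²−y'²−z²)/(2L)=-0.2127
  γ=atan2(-0.4201,-0.1420)=-1.8967;  ψ=arccos(-0.4796)=2.0710;  θ2=γ+ψ≈0.1743
rotate P by −φ3: (-0.1010, -0.1749, -0.4201)
  A=0.1610, B=-0.4201, C=(l²−L²−A²−y'²−z²)/(2L)=-0.3641
  γ=atan2(-0.4201,0.1610)=-1.2049;  ψ=arccos(-0.8094)=2.5139;  θ3=γ+ψ≈1.3090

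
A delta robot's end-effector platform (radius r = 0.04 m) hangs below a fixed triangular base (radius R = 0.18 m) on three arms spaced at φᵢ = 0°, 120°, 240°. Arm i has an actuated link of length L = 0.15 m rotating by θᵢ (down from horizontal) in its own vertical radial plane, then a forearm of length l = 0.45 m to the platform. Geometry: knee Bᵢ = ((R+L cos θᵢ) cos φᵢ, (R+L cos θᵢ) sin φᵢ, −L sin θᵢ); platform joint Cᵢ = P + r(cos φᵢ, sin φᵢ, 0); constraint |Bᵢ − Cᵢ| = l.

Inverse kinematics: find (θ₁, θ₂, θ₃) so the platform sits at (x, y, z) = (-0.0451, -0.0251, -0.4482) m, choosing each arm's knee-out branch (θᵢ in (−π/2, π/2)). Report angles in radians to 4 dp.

arm 1 (φ=0.0°): x'=-0.0451, y'=-0.0251
  A=0.1851, B=-0.4482, C=(l²−L²−A²−y'²−z²)/(2L)=-0.1859
  √(A²+B²)=0.4849;  θ1 = -1.1791+1.9643 ≈ 0.7851
rotate P by −φ2: (0.0008, 0.0516, -0.4482)
  A cos θ + B sin θ = C:  0.1392·cos θ + -0.4482·sin θ = -0.1431
  θ2 = atan2(B,A) + arccos(C/0.4693) = 0.6109
rotate P by −φ3: (0.0443, -0.0265, -0.4482)
  A cos θ + B sin θ = C:  0.0957·cos θ + -0.4482·sin θ = -0.1025
  γ=atan2(-0.4482,0.0957)=-1.3604;  ψ=arccos(-0.2236)=1.7963;  θ3=γ+ψ≈0.4359

θ₁ = 0.7851, θ₂ = 0.6109, θ₃ = 0.4359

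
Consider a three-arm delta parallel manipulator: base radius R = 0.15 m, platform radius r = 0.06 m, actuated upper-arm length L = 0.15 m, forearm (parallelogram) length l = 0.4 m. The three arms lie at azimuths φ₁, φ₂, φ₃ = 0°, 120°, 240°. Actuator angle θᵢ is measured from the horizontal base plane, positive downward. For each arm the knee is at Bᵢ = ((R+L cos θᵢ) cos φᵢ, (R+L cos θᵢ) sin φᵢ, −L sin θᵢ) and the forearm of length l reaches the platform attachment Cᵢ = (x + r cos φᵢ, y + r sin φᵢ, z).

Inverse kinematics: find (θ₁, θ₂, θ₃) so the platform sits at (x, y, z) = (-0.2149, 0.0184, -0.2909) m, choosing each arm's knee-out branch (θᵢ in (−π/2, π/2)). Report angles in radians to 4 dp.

arm 1 (φ=0.0°): x'=-0.2149, y'=0.0184
  A=0.3049, B=-0.2909, C=(l²−L²−A²−y'²−z²)/(2L)=-0.1348
  γ=atan2(-0.2909,0.3049)=-0.7619;  ψ=arccos(-0.3198)=1.8963;  θ1=γ+ψ≈1.1344
arm 2 (φ=120.0°): x'=0.1234, y'=0.1769
  A=-0.0334, B=-0.2909, C=(l²−L²−A²−y'²−z²)/(2L)=0.0682
  √(A²+B²)=0.2928;  θ2 = -1.6851+1.3357 ≈ -0.3494
rotate P by −φ3: (0.0915, -0.1953, -0.2909)
  A cos θ + B sin θ = C:  -0.0015·cos θ + -0.2909·sin θ = 0.0491
  √(A²+B²)=0.2909;  θ3 = -1.5760+1.4012 ≈ -0.1748

θ₁ = 1.1344, θ₂ = -0.3494, θ₃ = -0.1748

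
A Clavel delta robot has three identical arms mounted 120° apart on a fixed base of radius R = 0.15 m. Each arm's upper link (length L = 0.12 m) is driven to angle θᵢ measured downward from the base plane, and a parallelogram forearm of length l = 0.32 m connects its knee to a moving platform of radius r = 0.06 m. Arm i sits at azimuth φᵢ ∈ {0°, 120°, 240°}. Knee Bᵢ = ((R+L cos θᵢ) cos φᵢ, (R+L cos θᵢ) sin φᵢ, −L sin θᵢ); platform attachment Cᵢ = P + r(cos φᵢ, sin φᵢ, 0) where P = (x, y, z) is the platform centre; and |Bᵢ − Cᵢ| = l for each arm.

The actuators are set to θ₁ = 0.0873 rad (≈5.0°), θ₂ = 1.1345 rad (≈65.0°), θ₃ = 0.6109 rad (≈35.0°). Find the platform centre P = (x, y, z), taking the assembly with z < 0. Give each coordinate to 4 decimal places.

φ1=0.0°: virtual centre (0.2095, 0.0000, -0.0105), radius l
φ2=120.0°: virtual centre (-0.0704, 0.1219, -0.1088), radius l
arm 3 at φ=240.0°: e+L cos θ3 = 0.1883;  O3 = (-0.0941, -0.1631, -0.0688)
eliminate P² terms by subtracting sphere 1 from 2 and 3
plane₁₂: -0.5598x+0.2437y+-0.1966z = -0.0124
det = 0.3306;  x = 0.0150+-0.2800z,  y = -0.0163+0.1635z
sphere 1 gives Az²+Bz+C=0 with A=1.1051, B=0.1245, C=-0.0642;  B²−4AC=0.2993;  roots -0.3038, 0.1912;  negative root z = -0.3038
x = 0.1001, y = -0.0660

(0.1001, -0.0660, -0.3038)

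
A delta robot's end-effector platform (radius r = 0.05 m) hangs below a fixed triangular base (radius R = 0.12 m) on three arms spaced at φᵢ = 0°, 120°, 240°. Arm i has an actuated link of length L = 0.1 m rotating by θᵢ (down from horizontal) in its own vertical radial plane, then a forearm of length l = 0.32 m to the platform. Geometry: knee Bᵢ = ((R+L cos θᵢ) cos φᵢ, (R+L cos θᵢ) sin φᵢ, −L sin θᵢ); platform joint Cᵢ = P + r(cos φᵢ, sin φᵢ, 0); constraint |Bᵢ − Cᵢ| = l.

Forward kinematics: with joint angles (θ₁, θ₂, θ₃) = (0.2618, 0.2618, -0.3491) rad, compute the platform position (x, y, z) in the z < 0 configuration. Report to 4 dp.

centre 1 = (0.1666·cos0.0°, 0.1666·sin0.0°, -0.0259) = (0.1666, 0.0000, -0.0259)
arm 2 at φ=120.0°: ρ2 = 0.1666;  centre 2 = (-0.0833, 0.1443, -0.0259)
φ3=240.0°: virtual centre (-0.0820, -0.1420, 0.0342), radius l
|centre ₂|²−|centre ₁|² = 0.0000;  |centre ₃|²−|centre ₁|² = -0.0004
linear system: -0.4998x+0.2885y = 0.0000−0.0000z; -0.4972x+-0.2840y = -0.0004−0.1202z
Cramer: x(z) = 0.0004+0.1215z;  y(z) = 0.0006+0.2105z
into |P−centre ₁|² = l²: 1.0591z² + 0.0116z + -0.0741 = 0;  Δ = 0.3140;  z = -0.2701 or 0.2591 → z<0 root = -0.2701
x = -0.0324, y = -0.0562

(-0.0324, -0.0562, -0.2701)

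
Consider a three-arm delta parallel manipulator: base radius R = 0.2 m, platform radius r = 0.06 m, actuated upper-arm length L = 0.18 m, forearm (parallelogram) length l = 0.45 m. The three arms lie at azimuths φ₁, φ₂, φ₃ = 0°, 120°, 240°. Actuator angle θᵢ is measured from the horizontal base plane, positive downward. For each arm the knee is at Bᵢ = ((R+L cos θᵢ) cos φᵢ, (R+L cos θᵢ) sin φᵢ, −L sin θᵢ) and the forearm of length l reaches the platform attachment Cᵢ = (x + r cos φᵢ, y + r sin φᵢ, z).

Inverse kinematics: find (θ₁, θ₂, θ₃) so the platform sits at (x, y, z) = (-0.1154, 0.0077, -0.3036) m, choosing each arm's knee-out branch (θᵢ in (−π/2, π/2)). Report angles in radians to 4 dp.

arm 1 (φ=0.0°): x'=-0.1154, y'=0.0077
  A=0.2554, B=-0.3036, C=(l²−L²−A²−y'²−z²)/(2L)=0.0351
  γ=atan2(-0.3036,0.2554)=-0.8714;  ψ=arccos(0.0885)=1.4822;  θ1=γ+ψ≈0.6108
φ2=120.0° → target in arm frame (0.0644, 0.0961)
  e−x'=0.0756;  (l²−L²−(e−x')²−y'²−z²)/2L = 0.1749
  √(A²+B²)=0.3129;  θ2 = -1.3266+0.9775 ≈ -0.3491
arm 3 (φ=240.0°): x'=0.0510, y'=-0.1038
  A cos θ + B sin θ = C:  0.0890·cos θ + -0.3036·sin θ = 0.1646
  γ=atan2(-0.3036,0.0890)=-1.2857;  ψ=arccos(0.5201)=1.0238;  θ3=γ+ψ≈-0.2619

θ₁ = 0.6108, θ₂ = -0.3491, θ₃ = -0.2619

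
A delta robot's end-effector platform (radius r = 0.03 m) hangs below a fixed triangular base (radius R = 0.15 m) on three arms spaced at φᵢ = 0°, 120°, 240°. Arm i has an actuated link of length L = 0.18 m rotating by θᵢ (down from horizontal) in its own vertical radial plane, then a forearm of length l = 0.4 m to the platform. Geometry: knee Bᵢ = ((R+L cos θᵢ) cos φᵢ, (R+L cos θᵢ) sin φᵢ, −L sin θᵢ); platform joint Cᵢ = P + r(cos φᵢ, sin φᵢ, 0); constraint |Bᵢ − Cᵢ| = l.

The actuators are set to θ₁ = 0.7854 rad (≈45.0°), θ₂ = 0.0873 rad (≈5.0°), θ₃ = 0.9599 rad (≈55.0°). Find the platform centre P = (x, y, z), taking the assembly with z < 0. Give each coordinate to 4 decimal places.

(-0.0390, 0.1265, -0.3764)

φ1=0.0°: virtual centre (0.2473, 0.0000, -0.1273), radius l
O2 = (0.2993·cos120.0°, 0.2993·sin120.0°, -0.0157) = (-0.1497, 0.2592, -0.0157)
φ3=240.0°: virtual centre (-0.1116, -0.1933, -0.1474), radius l
|O₂|²−|O₁|² = 0.0125;  |O₃|²−|O₁|² = -0.0058
linear system: -0.7939x+0.5184y = 0.0125−0.2232z; -0.7178x+-0.3867y = -0.0058−-0.0403z
det = 0.6791;  x = -0.0027+0.0963z,  y = 0.0199+-0.2830z
into |P−O₁|² = l²: 1.0894z² + 0.1951z + -0.0809 = 0;  Δ = 0.3906;  z = -0.3764 or 0.1973 → z<0 root = -0.3764
x = -0.0390, y = 0.1265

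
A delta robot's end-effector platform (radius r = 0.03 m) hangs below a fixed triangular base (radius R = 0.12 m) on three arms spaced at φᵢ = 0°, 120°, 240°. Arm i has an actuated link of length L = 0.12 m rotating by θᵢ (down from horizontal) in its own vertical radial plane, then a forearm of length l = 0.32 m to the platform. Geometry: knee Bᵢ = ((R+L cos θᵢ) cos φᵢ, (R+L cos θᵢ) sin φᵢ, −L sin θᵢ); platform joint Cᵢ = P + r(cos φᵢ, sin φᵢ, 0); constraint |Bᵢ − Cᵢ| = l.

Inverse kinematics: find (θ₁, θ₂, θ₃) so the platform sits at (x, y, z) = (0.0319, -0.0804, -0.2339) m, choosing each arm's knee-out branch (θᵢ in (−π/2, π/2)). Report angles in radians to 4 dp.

θ₁ = -0.1740, θ₂ = 0.6111, θ₃ = -0.3487

φ1=0.0° → target in arm frame (0.0319, -0.0804)
  A cos θ + B sin θ = C:  0.0581·cos θ + -0.2339·sin θ = 0.0977
  γ=atan2(-0.2339,0.0581)=-1.3273;  ψ=arccos(0.4054)=1.1533;  θ1=γ+ψ≈-0.1740
φ2=120.0° → target in arm frame (-0.0856, 0.0126)
  A cos θ + B sin θ = C:  0.1756·cos θ + -0.2339·sin θ = 0.0096
  √(A²+B²)=0.2925;  θ2 = -0.9269+1.5380 ≈ 0.6111
rotate P by −φ3: (0.0537, 0.0678, -0.2339)
  A cos θ + B sin θ = C:  0.0363·cos θ + -0.2339·sin θ = 0.1140
  θ3 = atan2(B,A) + arccos(C/0.2367) = -0.3487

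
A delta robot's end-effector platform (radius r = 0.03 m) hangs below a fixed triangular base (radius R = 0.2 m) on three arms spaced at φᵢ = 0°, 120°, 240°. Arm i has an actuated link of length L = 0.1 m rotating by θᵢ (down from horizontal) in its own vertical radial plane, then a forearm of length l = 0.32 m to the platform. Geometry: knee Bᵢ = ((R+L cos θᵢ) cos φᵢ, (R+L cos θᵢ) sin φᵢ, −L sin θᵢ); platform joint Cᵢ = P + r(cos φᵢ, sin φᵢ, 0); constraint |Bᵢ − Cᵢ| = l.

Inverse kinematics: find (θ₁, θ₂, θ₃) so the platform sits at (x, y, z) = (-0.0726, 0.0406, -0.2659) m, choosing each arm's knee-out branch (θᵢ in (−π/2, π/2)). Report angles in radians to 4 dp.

θ₁ = 1.3089, θ₂ = 0.1745, θ₃ = 0.7856

φ1=0.0° → target in arm frame (-0.0726, 0.0406)
  A cos θ + B sin θ = C:  0.2426·cos θ + -0.2659·sin θ = -0.1940
  θ1 = atan2(B,A) + arccos(C/0.3599) = 1.3089
rotate P by −φ2: (0.0715, 0.0426, -0.2659)
  A cos θ + B sin θ = C:  0.0985·cos θ + -0.2659·sin θ = 0.0509
  γ=atan2(-0.2659,0.0985)=-1.2159;  ψ=arccos(0.1794)=1.3904;  θ2=γ+ψ≈0.1745
arm 3 (φ=240.0°): x'=0.0011, y'=-0.0832
  A=0.1689, B=-0.2659, C=(l²−L²−A²−y'²−z²)/(2L)=-0.0687
  √(A²+B²)=0.3150;  θ3 = -1.0050+1.7906 ≈ 0.7856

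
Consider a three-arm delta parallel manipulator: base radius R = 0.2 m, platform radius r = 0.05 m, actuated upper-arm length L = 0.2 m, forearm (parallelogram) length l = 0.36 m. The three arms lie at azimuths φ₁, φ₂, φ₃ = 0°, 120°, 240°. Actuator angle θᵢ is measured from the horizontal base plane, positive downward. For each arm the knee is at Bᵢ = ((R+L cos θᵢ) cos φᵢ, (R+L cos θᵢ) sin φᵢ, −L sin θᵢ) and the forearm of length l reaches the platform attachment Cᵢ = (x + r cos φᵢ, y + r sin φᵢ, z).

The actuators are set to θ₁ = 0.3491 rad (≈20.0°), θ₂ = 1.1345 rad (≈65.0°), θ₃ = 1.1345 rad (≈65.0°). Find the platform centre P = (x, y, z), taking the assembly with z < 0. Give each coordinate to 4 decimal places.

S1 = (0.3379·cos0.0°, 0.3379·sin0.0°, -0.0684) = (0.3379, 0.0000, -0.0684)
S2 = (0.2345·cos120.0°, 0.2345·sin120.0°, -0.1813) = (-0.1173, 0.2031, -0.1813)
φ3=240.0°: virtual centre (-0.1173, -0.2031, -0.1813), radius l
subtract pairs → two planes through P
linear system: -0.9104x+0.4062y = -0.0310−-0.2257z; -0.9104x+-0.4062y = -0.0310−-0.2257z
det = 0.7396;  x = 0.0341+-0.2479z,  y = 0.0000+0.0000z
quadratic in z: (1.0615)z²+(0.2875)z+(-0.0326)=0, √Δ=0.4701 → z ∈ {-0.3569, 0.0860}; z = -0.3569 (taking z<0)
x = 0.1226, y = 0.0000

(0.1226, 0.0000, -0.3569)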